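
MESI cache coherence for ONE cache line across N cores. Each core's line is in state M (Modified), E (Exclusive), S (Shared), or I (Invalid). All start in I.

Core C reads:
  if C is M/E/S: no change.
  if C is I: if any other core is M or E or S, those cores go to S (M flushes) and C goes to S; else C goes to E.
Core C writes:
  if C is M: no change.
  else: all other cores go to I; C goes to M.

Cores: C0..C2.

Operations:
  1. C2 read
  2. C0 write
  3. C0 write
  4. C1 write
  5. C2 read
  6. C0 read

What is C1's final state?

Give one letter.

Op 1: C2 read [C2 read from I: no other sharers -> C2=E (exclusive)] -> [I,I,E]
Op 2: C0 write [C0 write: invalidate ['C2=E'] -> C0=M] -> [M,I,I]
Op 3: C0 write [C0 write: already M (modified), no change] -> [M,I,I]
Op 4: C1 write [C1 write: invalidate ['C0=M'] -> C1=M] -> [I,M,I]
Op 5: C2 read [C2 read from I: others=['C1=M'] -> C2=S, others downsized to S] -> [I,S,S]
Op 6: C0 read [C0 read from I: others=['C1=S', 'C2=S'] -> C0=S, others downsized to S] -> [S,S,S]

Answer: S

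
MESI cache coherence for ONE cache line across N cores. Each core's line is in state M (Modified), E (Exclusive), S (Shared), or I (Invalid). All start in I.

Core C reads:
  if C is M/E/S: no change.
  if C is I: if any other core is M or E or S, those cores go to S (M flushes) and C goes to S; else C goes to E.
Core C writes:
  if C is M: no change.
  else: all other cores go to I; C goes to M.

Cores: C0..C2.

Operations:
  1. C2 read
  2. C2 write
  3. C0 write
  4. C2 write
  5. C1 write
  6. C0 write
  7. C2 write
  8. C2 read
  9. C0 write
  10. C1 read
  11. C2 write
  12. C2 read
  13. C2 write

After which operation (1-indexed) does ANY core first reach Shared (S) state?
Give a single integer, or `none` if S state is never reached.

Answer: 10

Derivation:
Op 1: C2 read [C2 read from I: no other sharers -> C2=E (exclusive)] -> [I,I,E]
Op 2: C2 write [C2 write: invalidate none -> C2=M] -> [I,I,M]
Op 3: C0 write [C0 write: invalidate ['C2=M'] -> C0=M] -> [M,I,I]
Op 4: C2 write [C2 write: invalidate ['C0=M'] -> C2=M] -> [I,I,M]
Op 5: C1 write [C1 write: invalidate ['C2=M'] -> C1=M] -> [I,M,I]
Op 6: C0 write [C0 write: invalidate ['C1=M'] -> C0=M] -> [M,I,I]
Op 7: C2 write [C2 write: invalidate ['C0=M'] -> C2=M] -> [I,I,M]
Op 8: C2 read [C2 read: already in M, no change] -> [I,I,M]
Op 9: C0 write [C0 write: invalidate ['C2=M'] -> C0=M] -> [M,I,I]
Op 10: C1 read [C1 read from I: others=['C0=M'] -> C1=S, others downsized to S] -> [S,S,I]
  -> First S state at op 10; remaining ops need not be traced.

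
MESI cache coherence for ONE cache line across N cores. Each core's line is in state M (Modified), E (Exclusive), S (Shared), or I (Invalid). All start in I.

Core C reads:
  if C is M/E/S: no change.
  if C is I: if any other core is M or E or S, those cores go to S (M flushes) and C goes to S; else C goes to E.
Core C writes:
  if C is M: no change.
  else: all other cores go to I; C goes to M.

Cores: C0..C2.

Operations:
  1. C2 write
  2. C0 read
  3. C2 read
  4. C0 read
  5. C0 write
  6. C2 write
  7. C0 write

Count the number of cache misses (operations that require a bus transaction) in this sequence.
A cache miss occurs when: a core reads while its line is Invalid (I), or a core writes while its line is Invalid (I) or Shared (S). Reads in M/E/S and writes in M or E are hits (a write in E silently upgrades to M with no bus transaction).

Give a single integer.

Op 1: C2 write [C2 write: invalidate none -> C2=M] -> [I,I,M] [MISS #1: write from I]
Op 2: C0 read [C0 read from I: others=['C2=M'] -> C0=S, others downsized to S] -> [S,I,S] [MISS #2: read from I]
Op 3: C2 read [C2 read: already in S, no change] -> [S,I,S] [hit: read from S]
Op 4: C0 read [C0 read: already in S, no change] -> [S,I,S] [hit: read from S]
Op 5: C0 write [C0 write: invalidate ['C2=S'] -> C0=M] -> [M,I,I] [MISS #3: write from S]
Op 6: C2 write [C2 write: invalidate ['C0=M'] -> C2=M] -> [I,I,M] [MISS #4: write from I]
Op 7: C0 write [C0 write: invalidate ['C2=M'] -> C0=M] -> [M,I,I] [MISS #5: write from I]

Answer: 5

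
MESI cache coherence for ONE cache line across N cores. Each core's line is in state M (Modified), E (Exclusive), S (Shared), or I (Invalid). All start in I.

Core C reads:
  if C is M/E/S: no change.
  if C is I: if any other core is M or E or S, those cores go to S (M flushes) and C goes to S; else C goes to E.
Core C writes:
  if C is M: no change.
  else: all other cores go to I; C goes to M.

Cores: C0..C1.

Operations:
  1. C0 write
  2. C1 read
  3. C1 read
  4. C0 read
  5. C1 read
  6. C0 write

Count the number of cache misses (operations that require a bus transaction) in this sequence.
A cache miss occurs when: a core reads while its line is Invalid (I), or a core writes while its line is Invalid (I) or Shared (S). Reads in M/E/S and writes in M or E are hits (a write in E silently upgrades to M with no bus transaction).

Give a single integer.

Op 1: C0 write [C0 write: invalidate none -> C0=M] -> [M,I] [MISS #1: write from I]
Op 2: C1 read [C1 read from I: others=['C0=M'] -> C1=S, others downsized to S] -> [S,S] [MISS #2: read from I]
Op 3: C1 read [C1 read: already in S, no change] -> [S,S] [hit: read from S]
Op 4: C0 read [C0 read: already in S, no change] -> [S,S] [hit: read from S]
Op 5: C1 read [C1 read: already in S, no change] -> [S,S] [hit: read from S]
Op 6: C0 write [C0 write: invalidate ['C1=S'] -> C0=M] -> [M,I] [MISS #3: write from S]

Answer: 3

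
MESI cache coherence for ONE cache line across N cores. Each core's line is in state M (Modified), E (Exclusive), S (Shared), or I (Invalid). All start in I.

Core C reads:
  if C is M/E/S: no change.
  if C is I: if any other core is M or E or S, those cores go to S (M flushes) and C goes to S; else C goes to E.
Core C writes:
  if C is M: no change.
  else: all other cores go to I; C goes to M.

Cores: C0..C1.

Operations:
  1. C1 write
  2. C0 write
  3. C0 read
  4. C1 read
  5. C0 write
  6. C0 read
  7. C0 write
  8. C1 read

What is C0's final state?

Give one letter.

Answer: S

Derivation:
Op 1: C1 write [C1 write: invalidate none -> C1=M] -> [I,M]
Op 2: C0 write [C0 write: invalidate ['C1=M'] -> C0=M] -> [M,I]
Op 3: C0 read [C0 read: already in M, no change] -> [M,I]
Op 4: C1 read [C1 read from I: others=['C0=M'] -> C1=S, others downsized to S] -> [S,S]
Op 5: C0 write [C0 write: invalidate ['C1=S'] -> C0=M] -> [M,I]
Op 6: C0 read [C0 read: already in M, no change] -> [M,I]
Op 7: C0 write [C0 write: already M (modified), no change] -> [M,I]
Op 8: C1 read [C1 read from I: others=['C0=M'] -> C1=S, others downsized to S] -> [S,S]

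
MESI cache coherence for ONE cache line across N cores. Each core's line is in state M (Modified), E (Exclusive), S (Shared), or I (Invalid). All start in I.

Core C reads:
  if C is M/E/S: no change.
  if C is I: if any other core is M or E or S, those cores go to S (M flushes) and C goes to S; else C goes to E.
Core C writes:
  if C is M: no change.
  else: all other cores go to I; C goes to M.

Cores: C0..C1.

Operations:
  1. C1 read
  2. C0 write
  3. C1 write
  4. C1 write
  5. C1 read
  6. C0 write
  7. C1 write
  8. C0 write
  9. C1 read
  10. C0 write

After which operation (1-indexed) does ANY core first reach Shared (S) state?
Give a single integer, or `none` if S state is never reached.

Answer: 9

Derivation:
Op 1: C1 read [C1 read from I: no other sharers -> C1=E (exclusive)] -> [I,E]
Op 2: C0 write [C0 write: invalidate ['C1=E'] -> C0=M] -> [M,I]
Op 3: C1 write [C1 write: invalidate ['C0=M'] -> C1=M] -> [I,M]
Op 4: C1 write [C1 write: already M (modified), no change] -> [I,M]
Op 5: C1 read [C1 read: already in M, no change] -> [I,M]
Op 6: C0 write [C0 write: invalidate ['C1=M'] -> C0=M] -> [M,I]
Op 7: C1 write [C1 write: invalidate ['C0=M'] -> C1=M] -> [I,M]
Op 8: C0 write [C0 write: invalidate ['C1=M'] -> C0=M] -> [M,I]
Op 9: C1 read [C1 read from I: others=['C0=M'] -> C1=S, others downsized to S] -> [S,S]
  -> First S state at op 9; remaining ops need not be traced.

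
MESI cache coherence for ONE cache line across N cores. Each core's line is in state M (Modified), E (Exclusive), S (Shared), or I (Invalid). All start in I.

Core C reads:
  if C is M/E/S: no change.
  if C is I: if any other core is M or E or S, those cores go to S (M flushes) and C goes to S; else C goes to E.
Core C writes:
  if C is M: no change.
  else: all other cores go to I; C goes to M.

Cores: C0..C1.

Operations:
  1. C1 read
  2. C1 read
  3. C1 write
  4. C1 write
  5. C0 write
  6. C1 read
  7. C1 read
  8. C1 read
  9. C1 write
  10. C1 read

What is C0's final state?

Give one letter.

Answer: I

Derivation:
Op 1: C1 read [C1 read from I: no other sharers -> C1=E (exclusive)] -> [I,E]
Op 2: C1 read [C1 read: already in E, no change] -> [I,E]
Op 3: C1 write [C1 write: invalidate none -> C1=M] -> [I,M]
Op 4: C1 write [C1 write: already M (modified), no change] -> [I,M]
Op 5: C0 write [C0 write: invalidate ['C1=M'] -> C0=M] -> [M,I]
Op 6: C1 read [C1 read from I: others=['C0=M'] -> C1=S, others downsized to S] -> [S,S]
Op 7: C1 read [C1 read: already in S, no change] -> [S,S]
Op 8: C1 read [C1 read: already in S, no change] -> [S,S]
Op 9: C1 write [C1 write: invalidate ['C0=S'] -> C1=M] -> [I,M]
Op 10: C1 read [C1 read: already in M, no change] -> [I,M]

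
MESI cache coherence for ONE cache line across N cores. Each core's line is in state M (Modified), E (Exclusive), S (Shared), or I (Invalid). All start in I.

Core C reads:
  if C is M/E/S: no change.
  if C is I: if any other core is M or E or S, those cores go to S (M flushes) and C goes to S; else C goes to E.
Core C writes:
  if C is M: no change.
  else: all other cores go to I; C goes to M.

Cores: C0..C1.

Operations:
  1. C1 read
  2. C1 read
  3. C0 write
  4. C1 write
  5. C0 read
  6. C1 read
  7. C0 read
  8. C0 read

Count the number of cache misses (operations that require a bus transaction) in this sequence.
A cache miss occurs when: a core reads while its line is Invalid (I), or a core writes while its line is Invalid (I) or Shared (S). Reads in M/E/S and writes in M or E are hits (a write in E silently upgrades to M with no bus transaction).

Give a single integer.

Op 1: C1 read [C1 read from I: no other sharers -> C1=E (exclusive)] -> [I,E] [MISS #1: read from I]
Op 2: C1 read [C1 read: already in E, no change] -> [I,E] [hit: read from E]
Op 3: C0 write [C0 write: invalidate ['C1=E'] -> C0=M] -> [M,I] [MISS #2: write from I]
Op 4: C1 write [C1 write: invalidate ['C0=M'] -> C1=M] -> [I,M] [MISS #3: write from I]
Op 5: C0 read [C0 read from I: others=['C1=M'] -> C0=S, others downsized to S] -> [S,S] [MISS #4: read from I]
Op 6: C1 read [C1 read: already in S, no change] -> [S,S] [hit: read from S]
Op 7: C0 read [C0 read: already in S, no change] -> [S,S] [hit: read from S]
Op 8: C0 read [C0 read: already in S, no change] -> [S,S] [hit: read from S]

Answer: 4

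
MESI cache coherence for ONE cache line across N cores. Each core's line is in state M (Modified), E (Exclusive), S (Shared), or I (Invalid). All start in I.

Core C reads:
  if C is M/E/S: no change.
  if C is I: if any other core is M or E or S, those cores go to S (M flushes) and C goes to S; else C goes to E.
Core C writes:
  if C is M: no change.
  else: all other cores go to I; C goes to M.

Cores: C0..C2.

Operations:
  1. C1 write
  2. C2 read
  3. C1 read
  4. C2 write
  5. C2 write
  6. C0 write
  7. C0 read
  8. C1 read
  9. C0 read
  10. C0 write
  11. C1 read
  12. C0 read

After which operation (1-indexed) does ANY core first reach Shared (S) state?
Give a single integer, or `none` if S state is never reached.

Op 1: C1 write [C1 write: invalidate none -> C1=M] -> [I,M,I]
Op 2: C2 read [C2 read from I: others=['C1=M'] -> C2=S, others downsized to S] -> [I,S,S]
  -> First S state at op 2; remaining ops need not be traced.

Answer: 2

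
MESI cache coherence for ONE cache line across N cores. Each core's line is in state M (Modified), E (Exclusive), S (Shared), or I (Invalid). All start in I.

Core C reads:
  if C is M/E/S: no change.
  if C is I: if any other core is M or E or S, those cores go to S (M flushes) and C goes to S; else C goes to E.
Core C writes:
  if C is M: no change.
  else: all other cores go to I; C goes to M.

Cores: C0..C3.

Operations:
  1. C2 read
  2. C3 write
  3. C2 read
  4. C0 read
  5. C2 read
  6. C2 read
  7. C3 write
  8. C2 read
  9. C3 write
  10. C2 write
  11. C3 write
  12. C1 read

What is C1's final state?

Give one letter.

Op 1: C2 read [C2 read from I: no other sharers -> C2=E (exclusive)] -> [I,I,E,I]
Op 2: C3 write [C3 write: invalidate ['C2=E'] -> C3=M] -> [I,I,I,M]
Op 3: C2 read [C2 read from I: others=['C3=M'] -> C2=S, others downsized to S] -> [I,I,S,S]
Op 4: C0 read [C0 read from I: others=['C2=S', 'C3=S'] -> C0=S, others downsized to S] -> [S,I,S,S]
Op 5: C2 read [C2 read: already in S, no change] -> [S,I,S,S]
Op 6: C2 read [C2 read: already in S, no change] -> [S,I,S,S]
Op 7: C3 write [C3 write: invalidate ['C0=S', 'C2=S'] -> C3=M] -> [I,I,I,M]
Op 8: C2 read [C2 read from I: others=['C3=M'] -> C2=S, others downsized to S] -> [I,I,S,S]
Op 9: C3 write [C3 write: invalidate ['C2=S'] -> C3=M] -> [I,I,I,M]
Op 10: C2 write [C2 write: invalidate ['C3=M'] -> C2=M] -> [I,I,M,I]
Op 11: C3 write [C3 write: invalidate ['C2=M'] -> C3=M] -> [I,I,I,M]
Op 12: C1 read [C1 read from I: others=['C3=M'] -> C1=S, others downsized to S] -> [I,S,I,S]

Answer: S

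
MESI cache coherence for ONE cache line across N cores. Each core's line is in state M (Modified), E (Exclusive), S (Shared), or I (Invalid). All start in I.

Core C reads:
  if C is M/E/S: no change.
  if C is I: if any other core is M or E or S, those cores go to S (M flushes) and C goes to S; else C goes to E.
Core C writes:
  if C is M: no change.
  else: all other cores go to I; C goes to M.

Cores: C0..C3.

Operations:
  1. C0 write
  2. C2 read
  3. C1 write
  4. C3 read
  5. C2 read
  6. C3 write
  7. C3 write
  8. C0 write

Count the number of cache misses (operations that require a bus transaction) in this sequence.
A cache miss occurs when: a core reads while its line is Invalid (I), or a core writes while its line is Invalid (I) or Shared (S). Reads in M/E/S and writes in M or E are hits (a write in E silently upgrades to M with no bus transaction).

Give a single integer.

Answer: 7

Derivation:
Op 1: C0 write [C0 write: invalidate none -> C0=M] -> [M,I,I,I] [MISS #1: write from I]
Op 2: C2 read [C2 read from I: others=['C0=M'] -> C2=S, others downsized to S] -> [S,I,S,I] [MISS #2: read from I]
Op 3: C1 write [C1 write: invalidate ['C0=S', 'C2=S'] -> C1=M] -> [I,M,I,I] [MISS #3: write from I]
Op 4: C3 read [C3 read from I: others=['C1=M'] -> C3=S, others downsized to S] -> [I,S,I,S] [MISS #4: read from I]
Op 5: C2 read [C2 read from I: others=['C1=S', 'C3=S'] -> C2=S, others downsized to S] -> [I,S,S,S] [MISS #5: read from I]
Op 6: C3 write [C3 write: invalidate ['C1=S', 'C2=S'] -> C3=M] -> [I,I,I,M] [MISS #6: write from S]
Op 7: C3 write [C3 write: already M (modified), no change] -> [I,I,I,M] [hit: write from M]
Op 8: C0 write [C0 write: invalidate ['C3=M'] -> C0=M] -> [M,I,I,I] [MISS #7: write from I]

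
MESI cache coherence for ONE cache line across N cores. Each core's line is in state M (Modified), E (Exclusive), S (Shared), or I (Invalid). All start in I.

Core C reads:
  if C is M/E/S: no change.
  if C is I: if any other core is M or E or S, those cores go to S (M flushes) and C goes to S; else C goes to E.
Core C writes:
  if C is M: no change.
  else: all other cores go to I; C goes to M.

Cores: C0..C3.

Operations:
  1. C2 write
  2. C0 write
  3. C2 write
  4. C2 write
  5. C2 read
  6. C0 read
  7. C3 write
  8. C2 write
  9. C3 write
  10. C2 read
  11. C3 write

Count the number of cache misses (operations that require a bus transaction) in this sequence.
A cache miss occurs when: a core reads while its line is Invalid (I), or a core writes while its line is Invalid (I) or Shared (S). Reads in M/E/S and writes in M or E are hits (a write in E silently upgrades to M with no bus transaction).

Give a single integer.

Answer: 9

Derivation:
Op 1: C2 write [C2 write: invalidate none -> C2=M] -> [I,I,M,I] [MISS #1: write from I]
Op 2: C0 write [C0 write: invalidate ['C2=M'] -> C0=M] -> [M,I,I,I] [MISS #2: write from I]
Op 3: C2 write [C2 write: invalidate ['C0=M'] -> C2=M] -> [I,I,M,I] [MISS #3: write from I]
Op 4: C2 write [C2 write: already M (modified), no change] -> [I,I,M,I] [hit: write from M]
Op 5: C2 read [C2 read: already in M, no change] -> [I,I,M,I] [hit: read from M]
Op 6: C0 read [C0 read from I: others=['C2=M'] -> C0=S, others downsized to S] -> [S,I,S,I] [MISS #4: read from I]
Op 7: C3 write [C3 write: invalidate ['C0=S', 'C2=S'] -> C3=M] -> [I,I,I,M] [MISS #5: write from I]
Op 8: C2 write [C2 write: invalidate ['C3=M'] -> C2=M] -> [I,I,M,I] [MISS #6: write from I]
Op 9: C3 write [C3 write: invalidate ['C2=M'] -> C3=M] -> [I,I,I,M] [MISS #7: write from I]
Op 10: C2 read [C2 read from I: others=['C3=M'] -> C2=S, others downsized to S] -> [I,I,S,S] [MISS #8: read from I]
Op 11: C3 write [C3 write: invalidate ['C2=S'] -> C3=M] -> [I,I,I,M] [MISS #9: write from S]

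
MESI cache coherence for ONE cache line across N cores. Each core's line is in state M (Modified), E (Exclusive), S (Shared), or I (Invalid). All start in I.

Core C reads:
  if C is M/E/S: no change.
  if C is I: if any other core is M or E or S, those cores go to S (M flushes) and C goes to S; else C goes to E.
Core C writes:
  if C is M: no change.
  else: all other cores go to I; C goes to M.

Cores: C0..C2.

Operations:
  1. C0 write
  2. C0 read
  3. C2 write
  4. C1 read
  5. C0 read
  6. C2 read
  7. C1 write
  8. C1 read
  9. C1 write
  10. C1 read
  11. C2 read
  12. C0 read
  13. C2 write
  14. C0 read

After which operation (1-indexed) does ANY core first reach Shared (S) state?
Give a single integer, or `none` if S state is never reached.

Answer: 4

Derivation:
Op 1: C0 write [C0 write: invalidate none -> C0=M] -> [M,I,I]
Op 2: C0 read [C0 read: already in M, no change] -> [M,I,I]
Op 3: C2 write [C2 write: invalidate ['C0=M'] -> C2=M] -> [I,I,M]
Op 4: C1 read [C1 read from I: others=['C2=M'] -> C1=S, others downsized to S] -> [I,S,S]
  -> First S state at op 4; remaining ops need not be traced.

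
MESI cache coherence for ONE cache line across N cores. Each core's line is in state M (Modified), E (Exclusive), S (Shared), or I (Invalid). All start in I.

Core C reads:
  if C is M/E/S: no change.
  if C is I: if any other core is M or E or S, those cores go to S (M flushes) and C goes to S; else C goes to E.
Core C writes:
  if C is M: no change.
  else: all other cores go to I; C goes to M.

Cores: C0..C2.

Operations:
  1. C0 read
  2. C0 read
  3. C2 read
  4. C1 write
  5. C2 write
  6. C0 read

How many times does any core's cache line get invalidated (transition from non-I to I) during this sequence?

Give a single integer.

Answer: 3

Derivation:
Op 1: C0 read [C0 read from I: no other sharers -> C0=E (exclusive)] -> [E,I,I] (invalidations this op: 0; running total: 0)
Op 2: C0 read [C0 read: already in E, no change] -> [E,I,I] (invalidations this op: 0; running total: 0)
Op 3: C2 read [C2 read from I: others=['C0=E'] -> C2=S, others downsized to S] -> [S,I,S] (invalidations this op: 0; running total: 0)
Op 4: C1 write [C1 write: invalidate ['C0=S', 'C2=S'] -> C1=M] -> [I,M,I] (invalidations this op: 2; running total: 2)
Op 5: C2 write [C2 write: invalidate ['C1=M'] -> C2=M] -> [I,I,M] (invalidations this op: 1; running total: 3)
Op 6: C0 read [C0 read from I: others=['C2=M'] -> C0=S, others downsized to S] -> [S,I,S] (invalidations this op: 0; running total: 3)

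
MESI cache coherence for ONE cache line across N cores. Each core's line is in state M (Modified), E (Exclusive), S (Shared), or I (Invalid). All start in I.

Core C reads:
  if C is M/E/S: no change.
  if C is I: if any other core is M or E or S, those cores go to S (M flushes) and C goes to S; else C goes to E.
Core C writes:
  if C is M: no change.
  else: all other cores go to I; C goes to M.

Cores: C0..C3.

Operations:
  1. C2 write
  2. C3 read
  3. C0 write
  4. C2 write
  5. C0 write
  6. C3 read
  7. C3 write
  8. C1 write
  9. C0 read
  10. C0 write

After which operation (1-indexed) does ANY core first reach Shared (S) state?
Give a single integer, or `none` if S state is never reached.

Answer: 2

Derivation:
Op 1: C2 write [C2 write: invalidate none -> C2=M] -> [I,I,M,I]
Op 2: C3 read [C3 read from I: others=['C2=M'] -> C3=S, others downsized to S] -> [I,I,S,S]
  -> First S state at op 2; remaining ops need not be traced.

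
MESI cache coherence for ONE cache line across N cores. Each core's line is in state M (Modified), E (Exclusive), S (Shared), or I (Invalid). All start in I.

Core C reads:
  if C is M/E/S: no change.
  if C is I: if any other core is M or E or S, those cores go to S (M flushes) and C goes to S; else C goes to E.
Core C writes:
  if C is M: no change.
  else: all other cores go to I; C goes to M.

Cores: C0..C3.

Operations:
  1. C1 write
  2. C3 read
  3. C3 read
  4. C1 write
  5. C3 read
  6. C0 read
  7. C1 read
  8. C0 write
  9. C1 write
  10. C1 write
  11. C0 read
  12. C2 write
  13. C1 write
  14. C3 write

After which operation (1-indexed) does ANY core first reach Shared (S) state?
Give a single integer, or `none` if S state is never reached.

Op 1: C1 write [C1 write: invalidate none -> C1=M] -> [I,M,I,I]
Op 2: C3 read [C3 read from I: others=['C1=M'] -> C3=S, others downsized to S] -> [I,S,I,S]
  -> First S state at op 2; remaining ops need not be traced.

Answer: 2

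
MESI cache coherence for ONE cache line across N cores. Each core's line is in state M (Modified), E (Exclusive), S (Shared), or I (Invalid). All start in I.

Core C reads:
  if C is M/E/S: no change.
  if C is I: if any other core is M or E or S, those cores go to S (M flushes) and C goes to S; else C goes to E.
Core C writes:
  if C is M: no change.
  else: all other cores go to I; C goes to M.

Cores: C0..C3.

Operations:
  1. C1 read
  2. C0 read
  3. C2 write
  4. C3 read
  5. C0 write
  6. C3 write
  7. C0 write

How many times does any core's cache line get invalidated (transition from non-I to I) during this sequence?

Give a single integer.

Op 1: C1 read [C1 read from I: no other sharers -> C1=E (exclusive)] -> [I,E,I,I] (invalidations this op: 0; running total: 0)
Op 2: C0 read [C0 read from I: others=['C1=E'] -> C0=S, others downsized to S] -> [S,S,I,I] (invalidations this op: 0; running total: 0)
Op 3: C2 write [C2 write: invalidate ['C0=S', 'C1=S'] -> C2=M] -> [I,I,M,I] (invalidations this op: 2; running total: 2)
Op 4: C3 read [C3 read from I: others=['C2=M'] -> C3=S, others downsized to S] -> [I,I,S,S] (invalidations this op: 0; running total: 2)
Op 5: C0 write [C0 write: invalidate ['C2=S', 'C3=S'] -> C0=M] -> [M,I,I,I] (invalidations this op: 2; running total: 4)
Op 6: C3 write [C3 write: invalidate ['C0=M'] -> C3=M] -> [I,I,I,M] (invalidations this op: 1; running total: 5)
Op 7: C0 write [C0 write: invalidate ['C3=M'] -> C0=M] -> [M,I,I,I] (invalidations this op: 1; running total: 6)

Answer: 6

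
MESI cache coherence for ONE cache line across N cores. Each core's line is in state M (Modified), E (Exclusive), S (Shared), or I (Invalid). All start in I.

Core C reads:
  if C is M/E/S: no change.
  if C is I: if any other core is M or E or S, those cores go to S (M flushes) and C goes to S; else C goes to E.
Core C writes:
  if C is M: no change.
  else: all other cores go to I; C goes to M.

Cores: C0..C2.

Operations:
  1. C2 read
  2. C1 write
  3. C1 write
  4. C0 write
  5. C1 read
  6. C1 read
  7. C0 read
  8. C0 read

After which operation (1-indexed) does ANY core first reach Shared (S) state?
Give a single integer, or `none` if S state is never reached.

Answer: 5

Derivation:
Op 1: C2 read [C2 read from I: no other sharers -> C2=E (exclusive)] -> [I,I,E]
Op 2: C1 write [C1 write: invalidate ['C2=E'] -> C1=M] -> [I,M,I]
Op 3: C1 write [C1 write: already M (modified), no change] -> [I,M,I]
Op 4: C0 write [C0 write: invalidate ['C1=M'] -> C0=M] -> [M,I,I]
Op 5: C1 read [C1 read from I: others=['C0=M'] -> C1=S, others downsized to S] -> [S,S,I]
  -> First S state at op 5; remaining ops need not be traced.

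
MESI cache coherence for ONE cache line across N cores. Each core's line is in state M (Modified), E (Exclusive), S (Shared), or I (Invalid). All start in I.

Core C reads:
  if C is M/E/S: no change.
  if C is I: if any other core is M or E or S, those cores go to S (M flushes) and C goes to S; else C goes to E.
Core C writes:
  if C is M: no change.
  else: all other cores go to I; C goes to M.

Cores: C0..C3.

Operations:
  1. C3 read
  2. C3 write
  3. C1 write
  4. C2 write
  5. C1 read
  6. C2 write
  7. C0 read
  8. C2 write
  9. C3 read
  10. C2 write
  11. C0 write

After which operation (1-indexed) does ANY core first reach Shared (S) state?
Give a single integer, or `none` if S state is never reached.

Answer: 5

Derivation:
Op 1: C3 read [C3 read from I: no other sharers -> C3=E (exclusive)] -> [I,I,I,E]
Op 2: C3 write [C3 write: invalidate none -> C3=M] -> [I,I,I,M]
Op 3: C1 write [C1 write: invalidate ['C3=M'] -> C1=M] -> [I,M,I,I]
Op 4: C2 write [C2 write: invalidate ['C1=M'] -> C2=M] -> [I,I,M,I]
Op 5: C1 read [C1 read from I: others=['C2=M'] -> C1=S, others downsized to S] -> [I,S,S,I]
  -> First S state at op 5; remaining ops need not be traced.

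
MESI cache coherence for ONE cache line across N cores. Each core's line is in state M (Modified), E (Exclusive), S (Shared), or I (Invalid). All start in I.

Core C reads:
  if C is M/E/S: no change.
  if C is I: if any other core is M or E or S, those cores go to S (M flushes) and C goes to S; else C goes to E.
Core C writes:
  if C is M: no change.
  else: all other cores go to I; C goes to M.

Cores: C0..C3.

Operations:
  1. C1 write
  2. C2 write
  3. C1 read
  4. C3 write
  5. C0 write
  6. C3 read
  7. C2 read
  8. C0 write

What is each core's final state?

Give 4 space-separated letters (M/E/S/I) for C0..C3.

Op 1: C1 write [C1 write: invalidate none -> C1=M] -> [I,M,I,I]
Op 2: C2 write [C2 write: invalidate ['C1=M'] -> C2=M] -> [I,I,M,I]
Op 3: C1 read [C1 read from I: others=['C2=M'] -> C1=S, others downsized to S] -> [I,S,S,I]
Op 4: C3 write [C3 write: invalidate ['C1=S', 'C2=S'] -> C3=M] -> [I,I,I,M]
Op 5: C0 write [C0 write: invalidate ['C3=M'] -> C0=M] -> [M,I,I,I]
Op 6: C3 read [C3 read from I: others=['C0=M'] -> C3=S, others downsized to S] -> [S,I,I,S]
Op 7: C2 read [C2 read from I: others=['C0=S', 'C3=S'] -> C2=S, others downsized to S] -> [S,I,S,S]
Op 8: C0 write [C0 write: invalidate ['C2=S', 'C3=S'] -> C0=M] -> [M,I,I,I]

Answer: M I I I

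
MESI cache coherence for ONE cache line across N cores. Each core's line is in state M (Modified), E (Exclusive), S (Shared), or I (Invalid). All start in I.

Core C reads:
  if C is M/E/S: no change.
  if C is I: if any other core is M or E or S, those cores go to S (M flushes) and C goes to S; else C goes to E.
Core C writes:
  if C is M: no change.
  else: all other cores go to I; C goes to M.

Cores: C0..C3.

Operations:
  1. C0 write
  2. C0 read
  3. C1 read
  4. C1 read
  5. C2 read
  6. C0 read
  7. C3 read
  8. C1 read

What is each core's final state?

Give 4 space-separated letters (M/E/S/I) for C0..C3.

Op 1: C0 write [C0 write: invalidate none -> C0=M] -> [M,I,I,I]
Op 2: C0 read [C0 read: already in M, no change] -> [M,I,I,I]
Op 3: C1 read [C1 read from I: others=['C0=M'] -> C1=S, others downsized to S] -> [S,S,I,I]
Op 4: C1 read [C1 read: already in S, no change] -> [S,S,I,I]
Op 5: C2 read [C2 read from I: others=['C0=S', 'C1=S'] -> C2=S, others downsized to S] -> [S,S,S,I]
Op 6: C0 read [C0 read: already in S, no change] -> [S,S,S,I]
Op 7: C3 read [C3 read from I: others=['C0=S', 'C1=S', 'C2=S'] -> C3=S, others downsized to S] -> [S,S,S,S]
Op 8: C1 read [C1 read: already in S, no change] -> [S,S,S,S]

Answer: S S S S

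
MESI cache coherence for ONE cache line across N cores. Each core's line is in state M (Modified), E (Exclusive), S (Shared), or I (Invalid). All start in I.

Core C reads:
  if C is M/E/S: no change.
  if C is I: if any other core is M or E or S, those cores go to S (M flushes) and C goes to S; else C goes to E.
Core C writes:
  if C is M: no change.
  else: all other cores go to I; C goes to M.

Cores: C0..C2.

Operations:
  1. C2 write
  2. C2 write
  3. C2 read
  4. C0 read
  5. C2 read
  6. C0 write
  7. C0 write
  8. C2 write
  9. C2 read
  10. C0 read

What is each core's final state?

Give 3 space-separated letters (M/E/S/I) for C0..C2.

Answer: S I S

Derivation:
Op 1: C2 write [C2 write: invalidate none -> C2=M] -> [I,I,M]
Op 2: C2 write [C2 write: already M (modified), no change] -> [I,I,M]
Op 3: C2 read [C2 read: already in M, no change] -> [I,I,M]
Op 4: C0 read [C0 read from I: others=['C2=M'] -> C0=S, others downsized to S] -> [S,I,S]
Op 5: C2 read [C2 read: already in S, no change] -> [S,I,S]
Op 6: C0 write [C0 write: invalidate ['C2=S'] -> C0=M] -> [M,I,I]
Op 7: C0 write [C0 write: already M (modified), no change] -> [M,I,I]
Op 8: C2 write [C2 write: invalidate ['C0=M'] -> C2=M] -> [I,I,M]
Op 9: C2 read [C2 read: already in M, no change] -> [I,I,M]
Op 10: C0 read [C0 read from I: others=['C2=M'] -> C0=S, others downsized to S] -> [S,I,S]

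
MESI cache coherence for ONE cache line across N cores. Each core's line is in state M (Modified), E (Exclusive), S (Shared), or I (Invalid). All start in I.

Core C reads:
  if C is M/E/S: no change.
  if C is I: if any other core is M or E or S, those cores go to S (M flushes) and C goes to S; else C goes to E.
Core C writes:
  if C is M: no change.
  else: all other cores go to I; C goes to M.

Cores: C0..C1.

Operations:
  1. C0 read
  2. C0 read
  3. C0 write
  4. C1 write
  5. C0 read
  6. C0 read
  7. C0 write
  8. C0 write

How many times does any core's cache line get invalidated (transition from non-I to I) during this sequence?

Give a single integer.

Answer: 2

Derivation:
Op 1: C0 read [C0 read from I: no other sharers -> C0=E (exclusive)] -> [E,I] (invalidations this op: 0; running total: 0)
Op 2: C0 read [C0 read: already in E, no change] -> [E,I] (invalidations this op: 0; running total: 0)
Op 3: C0 write [C0 write: invalidate none -> C0=M] -> [M,I] (invalidations this op: 0; running total: 0)
Op 4: C1 write [C1 write: invalidate ['C0=M'] -> C1=M] -> [I,M] (invalidations this op: 1; running total: 1)
Op 5: C0 read [C0 read from I: others=['C1=M'] -> C0=S, others downsized to S] -> [S,S] (invalidations this op: 0; running total: 1)
Op 6: C0 read [C0 read: already in S, no change] -> [S,S] (invalidations this op: 0; running total: 1)
Op 7: C0 write [C0 write: invalidate ['C1=S'] -> C0=M] -> [M,I] (invalidations this op: 1; running total: 2)
Op 8: C0 write [C0 write: already M (modified), no change] -> [M,I] (invalidations this op: 0; running total: 2)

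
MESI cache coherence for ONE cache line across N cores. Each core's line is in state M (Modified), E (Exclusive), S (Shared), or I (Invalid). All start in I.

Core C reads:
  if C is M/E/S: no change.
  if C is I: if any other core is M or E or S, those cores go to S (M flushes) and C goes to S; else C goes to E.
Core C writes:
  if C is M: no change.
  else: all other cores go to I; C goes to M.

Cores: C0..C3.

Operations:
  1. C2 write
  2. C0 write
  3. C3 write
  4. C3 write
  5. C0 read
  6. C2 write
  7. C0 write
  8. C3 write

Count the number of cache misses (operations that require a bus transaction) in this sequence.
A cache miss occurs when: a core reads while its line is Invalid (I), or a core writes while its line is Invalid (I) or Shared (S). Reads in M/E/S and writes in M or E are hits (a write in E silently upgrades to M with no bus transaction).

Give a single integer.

Answer: 7

Derivation:
Op 1: C2 write [C2 write: invalidate none -> C2=M] -> [I,I,M,I] [MISS #1: write from I]
Op 2: C0 write [C0 write: invalidate ['C2=M'] -> C0=M] -> [M,I,I,I] [MISS #2: write from I]
Op 3: C3 write [C3 write: invalidate ['C0=M'] -> C3=M] -> [I,I,I,M] [MISS #3: write from I]
Op 4: C3 write [C3 write: already M (modified), no change] -> [I,I,I,M] [hit: write from M]
Op 5: C0 read [C0 read from I: others=['C3=M'] -> C0=S, others downsized to S] -> [S,I,I,S] [MISS #4: read from I]
Op 6: C2 write [C2 write: invalidate ['C0=S', 'C3=S'] -> C2=M] -> [I,I,M,I] [MISS #5: write from I]
Op 7: C0 write [C0 write: invalidate ['C2=M'] -> C0=M] -> [M,I,I,I] [MISS #6: write from I]
Op 8: C3 write [C3 write: invalidate ['C0=M'] -> C3=M] -> [I,I,I,M] [MISS #7: write from I]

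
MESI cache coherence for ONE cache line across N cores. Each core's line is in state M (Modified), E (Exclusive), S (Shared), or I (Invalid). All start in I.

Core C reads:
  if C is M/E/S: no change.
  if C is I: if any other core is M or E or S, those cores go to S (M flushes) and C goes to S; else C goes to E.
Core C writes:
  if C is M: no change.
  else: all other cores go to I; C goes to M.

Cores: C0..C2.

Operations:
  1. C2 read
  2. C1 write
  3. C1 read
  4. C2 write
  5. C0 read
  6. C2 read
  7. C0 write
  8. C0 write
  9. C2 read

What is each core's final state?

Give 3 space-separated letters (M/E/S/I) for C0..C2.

Op 1: C2 read [C2 read from I: no other sharers -> C2=E (exclusive)] -> [I,I,E]
Op 2: C1 write [C1 write: invalidate ['C2=E'] -> C1=M] -> [I,M,I]
Op 3: C1 read [C1 read: already in M, no change] -> [I,M,I]
Op 4: C2 write [C2 write: invalidate ['C1=M'] -> C2=M] -> [I,I,M]
Op 5: C0 read [C0 read from I: others=['C2=M'] -> C0=S, others downsized to S] -> [S,I,S]
Op 6: C2 read [C2 read: already in S, no change] -> [S,I,S]
Op 7: C0 write [C0 write: invalidate ['C2=S'] -> C0=M] -> [M,I,I]
Op 8: C0 write [C0 write: already M (modified), no change] -> [M,I,I]
Op 9: C2 read [C2 read from I: others=['C0=M'] -> C2=S, others downsized to S] -> [S,I,S]

Answer: S I S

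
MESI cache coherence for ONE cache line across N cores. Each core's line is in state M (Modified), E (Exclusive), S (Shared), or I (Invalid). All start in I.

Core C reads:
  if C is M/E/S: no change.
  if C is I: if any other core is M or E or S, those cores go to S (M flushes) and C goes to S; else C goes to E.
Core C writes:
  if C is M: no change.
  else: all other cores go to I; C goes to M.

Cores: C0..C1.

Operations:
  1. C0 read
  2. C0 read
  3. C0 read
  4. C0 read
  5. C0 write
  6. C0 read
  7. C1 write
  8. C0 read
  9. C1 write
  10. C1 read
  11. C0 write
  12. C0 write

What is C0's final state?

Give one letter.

Op 1: C0 read [C0 read from I: no other sharers -> C0=E (exclusive)] -> [E,I]
Op 2: C0 read [C0 read: already in E, no change] -> [E,I]
Op 3: C0 read [C0 read: already in E, no change] -> [E,I]
Op 4: C0 read [C0 read: already in E, no change] -> [E,I]
Op 5: C0 write [C0 write: invalidate none -> C0=M] -> [M,I]
Op 6: C0 read [C0 read: already in M, no change] -> [M,I]
Op 7: C1 write [C1 write: invalidate ['C0=M'] -> C1=M] -> [I,M]
Op 8: C0 read [C0 read from I: others=['C1=M'] -> C0=S, others downsized to S] -> [S,S]
Op 9: C1 write [C1 write: invalidate ['C0=S'] -> C1=M] -> [I,M]
Op 10: C1 read [C1 read: already in M, no change] -> [I,M]
Op 11: C0 write [C0 write: invalidate ['C1=M'] -> C0=M] -> [M,I]
Op 12: C0 write [C0 write: already M (modified), no change] -> [M,I]

Answer: M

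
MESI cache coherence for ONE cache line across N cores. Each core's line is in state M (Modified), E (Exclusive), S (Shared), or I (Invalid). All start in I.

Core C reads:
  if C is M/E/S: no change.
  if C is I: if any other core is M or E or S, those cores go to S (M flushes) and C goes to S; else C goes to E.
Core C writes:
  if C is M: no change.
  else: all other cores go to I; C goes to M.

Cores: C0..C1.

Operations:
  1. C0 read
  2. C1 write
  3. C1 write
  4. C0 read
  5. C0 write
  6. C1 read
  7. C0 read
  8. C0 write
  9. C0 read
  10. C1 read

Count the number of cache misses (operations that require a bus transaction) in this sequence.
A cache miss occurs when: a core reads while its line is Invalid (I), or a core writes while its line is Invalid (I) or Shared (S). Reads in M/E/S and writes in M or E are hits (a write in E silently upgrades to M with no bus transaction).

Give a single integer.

Answer: 7

Derivation:
Op 1: C0 read [C0 read from I: no other sharers -> C0=E (exclusive)] -> [E,I] [MISS #1: read from I]
Op 2: C1 write [C1 write: invalidate ['C0=E'] -> C1=M] -> [I,M] [MISS #2: write from I]
Op 3: C1 write [C1 write: already M (modified), no change] -> [I,M] [hit: write from M]
Op 4: C0 read [C0 read from I: others=['C1=M'] -> C0=S, others downsized to S] -> [S,S] [MISS #3: read from I]
Op 5: C0 write [C0 write: invalidate ['C1=S'] -> C0=M] -> [M,I] [MISS #4: write from S]
Op 6: C1 read [C1 read from I: others=['C0=M'] -> C1=S, others downsized to S] -> [S,S] [MISS #5: read from I]
Op 7: C0 read [C0 read: already in S, no change] -> [S,S] [hit: read from S]
Op 8: C0 write [C0 write: invalidate ['C1=S'] -> C0=M] -> [M,I] [MISS #6: write from S]
Op 9: C0 read [C0 read: already in M, no change] -> [M,I] [hit: read from M]
Op 10: C1 read [C1 read from I: others=['C0=M'] -> C1=S, others downsized to S] -> [S,S] [MISS #7: read from I]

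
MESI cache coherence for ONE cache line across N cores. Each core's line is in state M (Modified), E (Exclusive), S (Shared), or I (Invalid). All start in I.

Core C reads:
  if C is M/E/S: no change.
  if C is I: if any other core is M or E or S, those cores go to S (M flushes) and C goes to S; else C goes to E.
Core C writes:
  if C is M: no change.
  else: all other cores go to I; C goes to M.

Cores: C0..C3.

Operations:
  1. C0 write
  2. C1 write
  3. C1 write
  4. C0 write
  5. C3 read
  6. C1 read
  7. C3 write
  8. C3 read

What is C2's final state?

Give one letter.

Answer: I

Derivation:
Op 1: C0 write [C0 write: invalidate none -> C0=M] -> [M,I,I,I]
Op 2: C1 write [C1 write: invalidate ['C0=M'] -> C1=M] -> [I,M,I,I]
Op 3: C1 write [C1 write: already M (modified), no change] -> [I,M,I,I]
Op 4: C0 write [C0 write: invalidate ['C1=M'] -> C0=M] -> [M,I,I,I]
Op 5: C3 read [C3 read from I: others=['C0=M'] -> C3=S, others downsized to S] -> [S,I,I,S]
Op 6: C1 read [C1 read from I: others=['C0=S', 'C3=S'] -> C1=S, others downsized to S] -> [S,S,I,S]
Op 7: C3 write [C3 write: invalidate ['C0=S', 'C1=S'] -> C3=M] -> [I,I,I,M]
Op 8: C3 read [C3 read: already in M, no change] -> [I,I,I,M]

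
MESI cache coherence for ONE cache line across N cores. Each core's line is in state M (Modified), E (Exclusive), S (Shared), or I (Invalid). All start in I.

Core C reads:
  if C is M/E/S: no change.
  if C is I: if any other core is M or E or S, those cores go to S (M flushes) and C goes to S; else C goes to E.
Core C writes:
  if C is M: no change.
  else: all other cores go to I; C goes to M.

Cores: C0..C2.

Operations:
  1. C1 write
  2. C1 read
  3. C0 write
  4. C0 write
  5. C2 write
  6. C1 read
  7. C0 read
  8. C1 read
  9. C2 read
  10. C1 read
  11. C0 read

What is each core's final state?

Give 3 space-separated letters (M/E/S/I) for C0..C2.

Op 1: C1 write [C1 write: invalidate none -> C1=M] -> [I,M,I]
Op 2: C1 read [C1 read: already in M, no change] -> [I,M,I]
Op 3: C0 write [C0 write: invalidate ['C1=M'] -> C0=M] -> [M,I,I]
Op 4: C0 write [C0 write: already M (modified), no change] -> [M,I,I]
Op 5: C2 write [C2 write: invalidate ['C0=M'] -> C2=M] -> [I,I,M]
Op 6: C1 read [C1 read from I: others=['C2=M'] -> C1=S, others downsized to S] -> [I,S,S]
Op 7: C0 read [C0 read from I: others=['C1=S', 'C2=S'] -> C0=S, others downsized to S] -> [S,S,S]
Op 8: C1 read [C1 read: already in S, no change] -> [S,S,S]
Op 9: C2 read [C2 read: already in S, no change] -> [S,S,S]
Op 10: C1 read [C1 read: already in S, no change] -> [S,S,S]
Op 11: C0 read [C0 read: already in S, no change] -> [S,S,S]

Answer: S S S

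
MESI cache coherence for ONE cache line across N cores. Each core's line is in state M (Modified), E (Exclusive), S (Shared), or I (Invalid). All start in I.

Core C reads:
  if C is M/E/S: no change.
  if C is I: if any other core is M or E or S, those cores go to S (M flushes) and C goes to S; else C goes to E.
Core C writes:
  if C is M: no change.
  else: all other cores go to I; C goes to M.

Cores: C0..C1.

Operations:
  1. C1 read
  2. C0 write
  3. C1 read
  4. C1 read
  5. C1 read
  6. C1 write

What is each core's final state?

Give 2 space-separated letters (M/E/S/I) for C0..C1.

Op 1: C1 read [C1 read from I: no other sharers -> C1=E (exclusive)] -> [I,E]
Op 2: C0 write [C0 write: invalidate ['C1=E'] -> C0=M] -> [M,I]
Op 3: C1 read [C1 read from I: others=['C0=M'] -> C1=S, others downsized to S] -> [S,S]
Op 4: C1 read [C1 read: already in S, no change] -> [S,S]
Op 5: C1 read [C1 read: already in S, no change] -> [S,S]
Op 6: C1 write [C1 write: invalidate ['C0=S'] -> C1=M] -> [I,M]

Answer: I M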